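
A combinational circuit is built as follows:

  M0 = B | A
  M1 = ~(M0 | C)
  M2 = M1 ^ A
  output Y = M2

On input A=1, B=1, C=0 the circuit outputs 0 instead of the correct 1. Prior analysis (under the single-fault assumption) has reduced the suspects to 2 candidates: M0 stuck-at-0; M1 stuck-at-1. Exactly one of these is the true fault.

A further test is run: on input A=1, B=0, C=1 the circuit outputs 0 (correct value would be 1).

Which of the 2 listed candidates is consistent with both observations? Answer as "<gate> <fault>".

Evaluate each candidate on input A=1, B=0, C=1:
  M0 stuck-at-0: M0=0 [stuck-at-0], M1=0, M2=1 → 1 — eliminated
  M1 stuck-at-1: M0=1, M1=1 [stuck-at-1], M2=0 → 0 — matches
Only M1 stuck-at-1 reproduces the observed 0.

M1 stuck-at-1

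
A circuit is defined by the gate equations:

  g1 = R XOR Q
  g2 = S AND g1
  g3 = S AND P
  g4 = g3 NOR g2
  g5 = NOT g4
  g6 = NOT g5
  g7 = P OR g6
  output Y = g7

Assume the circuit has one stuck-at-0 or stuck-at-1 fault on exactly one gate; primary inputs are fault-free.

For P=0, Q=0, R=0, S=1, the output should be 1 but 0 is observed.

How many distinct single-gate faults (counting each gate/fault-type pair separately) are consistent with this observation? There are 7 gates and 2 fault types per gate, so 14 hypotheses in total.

Fault-free: g1=0, g2=0, g3=0, g4=1, g5=0, g6=1, g7=1 → 1. Observed 0.
  g1 stuck-at-0: output 1 ✗
  g1 stuck-at-1: output 0 ✓
  g2 stuck-at-0: output 1 ✗
  g2 stuck-at-1: output 0 ✓
  g3 stuck-at-0: output 1 ✗
  g3 stuck-at-1: output 0 ✓
  g4 stuck-at-0: output 0 ✓
  g4 stuck-at-1: output 1 ✗
  g5 stuck-at-0: output 1 ✗
  g5 stuck-at-1: output 0 ✓
  g6 stuck-at-0: output 0 ✓
  g6 stuck-at-1: output 1 ✗
  g7 stuck-at-0: output 0 ✓
  g7 stuck-at-1: output 1 ✗
Consistent faults: {g1 stuck-at-1, g2 stuck-at-1, g3 stuck-at-1, g4 stuck-at-0, g5 stuck-at-1, g6 stuck-at-0, g7 stuck-at-0} — 7 in all.

7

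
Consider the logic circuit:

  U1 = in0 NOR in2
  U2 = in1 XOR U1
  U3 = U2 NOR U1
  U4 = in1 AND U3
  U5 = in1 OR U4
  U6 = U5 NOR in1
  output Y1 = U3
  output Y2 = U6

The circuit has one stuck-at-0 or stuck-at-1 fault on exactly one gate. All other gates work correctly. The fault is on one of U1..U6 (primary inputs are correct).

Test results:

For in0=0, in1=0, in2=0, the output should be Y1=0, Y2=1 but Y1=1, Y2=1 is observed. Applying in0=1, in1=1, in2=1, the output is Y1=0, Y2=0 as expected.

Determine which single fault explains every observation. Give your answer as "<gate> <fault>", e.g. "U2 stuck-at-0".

Fault-free values for test 1 (in0=0, in1=0, in2=0): U1=1, U2=1, U3=0, U4=0, U5=0, U6=1, giving Y1=0, Y2=1. Observed Y1=1, Y2=1.
Test 1: faults giving observed Y1=1, Y2=1 are {U1 stuck-at-0, U3 stuck-at-1}.
Test 2 (in0=1, in1=1, in2=1): fault-free U1=0, U2=1, U3=0, U4=0, U5=1, U6=0 → Y1=0, Y2=0; observed Y1=0, Y2=0. Eliminates U3 stuck-at-1.
Only U1 stuck-at-0 is consistent with every test.

U1 stuck-at-0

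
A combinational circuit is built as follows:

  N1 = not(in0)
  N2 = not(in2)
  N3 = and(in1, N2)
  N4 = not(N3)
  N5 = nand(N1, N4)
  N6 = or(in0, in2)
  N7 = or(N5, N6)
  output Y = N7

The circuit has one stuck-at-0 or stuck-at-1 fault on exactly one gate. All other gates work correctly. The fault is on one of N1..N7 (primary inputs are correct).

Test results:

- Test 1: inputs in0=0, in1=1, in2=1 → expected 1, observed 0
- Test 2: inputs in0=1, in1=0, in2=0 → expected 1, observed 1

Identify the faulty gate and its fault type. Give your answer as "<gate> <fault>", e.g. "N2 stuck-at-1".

N6 stuck-at-0

Fault-free values for test 1 (in0=0, in1=1, in2=1): N1=1, N2=0, N3=0, N4=1, N5=0, N6=1, N7=1, giving Y=1. Observed 0.
Test 1: faults giving observed 0 are {N6 stuck-at-0, N7 stuck-at-0}.
Test 2 (in0=1, in1=0, in2=0): fault-free N1=0, N2=1, N3=0, N4=1, N5=1, N6=1, N7=1 → 1; observed 1. Eliminates N7 stuck-at-0.
Only N6 stuck-at-0 is consistent with every test.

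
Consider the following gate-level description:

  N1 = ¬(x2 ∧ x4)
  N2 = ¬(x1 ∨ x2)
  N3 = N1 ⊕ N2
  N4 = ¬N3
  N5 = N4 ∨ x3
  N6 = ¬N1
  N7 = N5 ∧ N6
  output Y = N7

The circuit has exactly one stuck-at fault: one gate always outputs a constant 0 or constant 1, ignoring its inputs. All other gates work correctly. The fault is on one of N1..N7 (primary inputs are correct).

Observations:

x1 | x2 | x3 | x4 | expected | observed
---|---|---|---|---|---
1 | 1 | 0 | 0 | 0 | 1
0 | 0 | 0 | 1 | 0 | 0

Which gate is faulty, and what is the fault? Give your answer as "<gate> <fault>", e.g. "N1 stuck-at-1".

Fault-free values for test 1 (x1=1, x2=1, x3=0, x4=0): N1=1, N2=0, N3=1, N4=0, N5=0, N6=0, N7=0, giving Y=0. Observed 1.
Test 1: faults giving observed 1 are {N1 stuck-at-0, N7 stuck-at-1}.
Test 2 (x1=0, x2=0, x3=0, x4=1): fault-free N1=1, N2=1, N3=0, N4=1, N5=1, N6=0, N7=0 → 0; observed 0. Eliminates N7 stuck-at-1.
Only N1 stuck-at-0 is consistent with every test.

N1 stuck-at-0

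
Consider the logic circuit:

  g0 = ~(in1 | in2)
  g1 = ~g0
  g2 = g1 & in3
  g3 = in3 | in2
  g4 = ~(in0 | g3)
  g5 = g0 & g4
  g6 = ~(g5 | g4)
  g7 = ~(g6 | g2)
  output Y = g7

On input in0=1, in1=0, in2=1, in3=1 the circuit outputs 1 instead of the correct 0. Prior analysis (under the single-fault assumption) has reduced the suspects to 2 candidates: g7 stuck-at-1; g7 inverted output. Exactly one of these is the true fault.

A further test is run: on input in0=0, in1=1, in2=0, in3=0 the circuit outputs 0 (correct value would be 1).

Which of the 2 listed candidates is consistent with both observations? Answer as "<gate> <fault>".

g7 inverted output

Evaluate each candidate on input in0=0, in1=1, in2=0, in3=0:
  g7 stuck-at-1: g0=0, g1=1, g2=0, g3=0, g4=1, g5=0, g6=0, g7=1 [stuck-at-1] → 1 — eliminated
  g7 inverted output: g0=0, g1=1, g2=0, g3=0, g4=1, g5=0, g6=0, g7=0 [inverted output] → 0 — matches
Only g7 inverted output reproduces the observed 0.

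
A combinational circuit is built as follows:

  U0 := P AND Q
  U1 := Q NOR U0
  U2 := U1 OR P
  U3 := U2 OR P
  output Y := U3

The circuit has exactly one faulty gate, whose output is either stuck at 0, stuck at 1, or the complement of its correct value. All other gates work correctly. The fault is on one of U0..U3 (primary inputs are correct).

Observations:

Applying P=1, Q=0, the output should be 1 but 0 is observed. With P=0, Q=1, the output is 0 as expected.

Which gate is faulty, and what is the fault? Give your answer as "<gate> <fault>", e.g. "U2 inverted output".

Fault-free values for test 1 (P=1, Q=0): U0=0, U1=1, U2=1, U3=1, giving Y=1. Observed 0.
Test 1: faults giving observed 0 are {U3 stuck-at-0, U3 inverted output}.
Test 2 (P=0, Q=1): fault-free U0=0, U1=0, U2=0, U3=0 → 0; observed 0. Eliminates U3 inverted output.
Only U3 stuck-at-0 is consistent with every test.

U3 stuck-at-0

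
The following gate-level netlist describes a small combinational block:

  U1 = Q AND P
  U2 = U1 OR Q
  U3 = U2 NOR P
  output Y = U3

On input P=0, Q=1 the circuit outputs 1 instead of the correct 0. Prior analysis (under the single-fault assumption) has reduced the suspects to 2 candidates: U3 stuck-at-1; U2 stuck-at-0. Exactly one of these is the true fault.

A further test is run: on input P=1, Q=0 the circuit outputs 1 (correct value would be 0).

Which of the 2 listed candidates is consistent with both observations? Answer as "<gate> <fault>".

Evaluate each candidate on input P=1, Q=0:
  U3 stuck-at-1: U1=0, U2=0, U3=1 [stuck-at-1] → 1 — matches
  U2 stuck-at-0: U1=0, U2=0 [stuck-at-0], U3=0 → 0 — eliminated
Only U3 stuck-at-1 reproduces the observed 1.

U3 stuck-at-1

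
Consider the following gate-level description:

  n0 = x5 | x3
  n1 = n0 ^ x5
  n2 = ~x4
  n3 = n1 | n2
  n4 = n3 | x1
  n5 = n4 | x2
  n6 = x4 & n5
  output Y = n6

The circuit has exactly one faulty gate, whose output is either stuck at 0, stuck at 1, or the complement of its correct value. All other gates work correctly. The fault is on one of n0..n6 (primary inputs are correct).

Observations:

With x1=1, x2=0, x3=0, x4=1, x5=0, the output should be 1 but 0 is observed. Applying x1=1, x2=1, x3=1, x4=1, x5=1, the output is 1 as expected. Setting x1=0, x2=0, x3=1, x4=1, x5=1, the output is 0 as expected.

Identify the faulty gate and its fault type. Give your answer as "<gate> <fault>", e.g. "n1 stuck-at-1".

Fault-free values for test 1 (x1=1, x2=0, x3=0, x4=1, x5=0): n0=0, n1=0, n2=0, n3=0, n4=1, n5=1, n6=1, giving Y=1. Observed 0.
Test 1: faults giving observed 0 are {n4 stuck-at-0, n4 inverted output, n5 stuck-at-0, n5 inverted output, n6 stuck-at-0, n6 inverted output}.
Test 2 (x1=1, x2=1, x3=1, x4=1, x5=1): fault-free n0=1, n1=0, n2=0, n3=0, n4=1, n5=1, n6=1 → 1; observed 1. Eliminates n5 stuck-at-0, n5 inverted output, n6 stuck-at-0, n6 inverted output.
Test 3 (x1=0, x2=0, x3=1, x4=1, x5=1): fault-free n0=1, n1=0, n2=0, n3=0, n4=0, n5=0, n6=0 → 0; observed 0. Eliminates n4 inverted output.
Only n4 stuck-at-0 is consistent with every test.

n4 stuck-at-0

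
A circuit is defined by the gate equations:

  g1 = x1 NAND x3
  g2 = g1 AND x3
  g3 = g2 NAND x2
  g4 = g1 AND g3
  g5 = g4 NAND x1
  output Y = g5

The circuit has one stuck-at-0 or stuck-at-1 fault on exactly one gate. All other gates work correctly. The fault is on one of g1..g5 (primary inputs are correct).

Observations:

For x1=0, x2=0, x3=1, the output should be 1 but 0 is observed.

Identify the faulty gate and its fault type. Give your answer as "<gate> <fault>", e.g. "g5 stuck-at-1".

Fault-free values for test 1 (x1=0, x2=0, x3=1): g1=1, g2=1, g3=1, g4=1, g5=1, giving Y=1. Observed 0.
Test 1: faults giving observed 0 are {g5 stuck-at-0}.
Only g5 stuck-at-0 is consistent with every test.

g5 stuck-at-0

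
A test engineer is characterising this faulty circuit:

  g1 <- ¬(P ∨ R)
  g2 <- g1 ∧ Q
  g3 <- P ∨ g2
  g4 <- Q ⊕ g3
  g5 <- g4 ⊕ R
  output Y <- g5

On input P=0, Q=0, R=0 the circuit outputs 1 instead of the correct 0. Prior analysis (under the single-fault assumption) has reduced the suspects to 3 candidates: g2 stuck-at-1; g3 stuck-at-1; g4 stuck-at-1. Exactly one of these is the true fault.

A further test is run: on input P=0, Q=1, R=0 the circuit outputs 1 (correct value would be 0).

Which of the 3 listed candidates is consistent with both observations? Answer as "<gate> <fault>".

Evaluate each candidate on input P=0, Q=1, R=0:
  g2 stuck-at-1: g1=1, g2=1 [stuck-at-1], g3=1, g4=0, g5=0 → 0 — eliminated
  g3 stuck-at-1: g1=1, g2=1, g3=1 [stuck-at-1], g4=0, g5=0 → 0 — eliminated
  g4 stuck-at-1: g1=1, g2=1, g3=1, g4=1 [stuck-at-1], g5=1 → 1 — matches
Only g4 stuck-at-1 reproduces the observed 1.

g4 stuck-at-1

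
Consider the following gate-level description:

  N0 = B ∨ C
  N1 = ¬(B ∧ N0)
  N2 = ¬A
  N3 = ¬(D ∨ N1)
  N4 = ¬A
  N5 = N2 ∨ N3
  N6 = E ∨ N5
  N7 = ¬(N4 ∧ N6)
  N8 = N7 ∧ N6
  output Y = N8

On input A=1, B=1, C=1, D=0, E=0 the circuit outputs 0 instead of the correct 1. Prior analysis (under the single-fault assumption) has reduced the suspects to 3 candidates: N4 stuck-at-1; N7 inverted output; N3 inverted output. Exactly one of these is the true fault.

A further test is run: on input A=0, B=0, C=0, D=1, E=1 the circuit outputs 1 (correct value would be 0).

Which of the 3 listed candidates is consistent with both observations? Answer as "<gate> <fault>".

N7 inverted output

Evaluate each candidate on input A=0, B=0, C=0, D=1, E=1:
  N4 stuck-at-1: N0=0, N1=1, N2=1, N3=0, N4=1 [stuck-at-1], N5=1, N6=1, N7=0, N8=0 → 0 — eliminated
  N7 inverted output: N0=0, N1=1, N2=1, N3=0, N4=1, N5=1, N6=1, N7=1 [inverted output], N8=1 → 1 — matches
  N3 inverted output: N0=0, N1=1, N2=1, N3=1 [inverted output], N4=1, N5=1, N6=1, N7=0, N8=0 → 0 — eliminated
Only N7 inverted output reproduces the observed 1.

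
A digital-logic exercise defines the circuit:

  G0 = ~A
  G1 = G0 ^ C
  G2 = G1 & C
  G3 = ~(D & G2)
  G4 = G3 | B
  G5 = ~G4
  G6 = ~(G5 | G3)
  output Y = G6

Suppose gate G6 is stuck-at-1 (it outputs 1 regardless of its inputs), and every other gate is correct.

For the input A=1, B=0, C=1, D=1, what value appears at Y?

Propagate with G6 forced: G0=0, G1=1, G2=1, G3=0, G4=0, G5=1, G6=1 [stuck-at-1].
So Y = 1. (Without the fault it would be 0.)

1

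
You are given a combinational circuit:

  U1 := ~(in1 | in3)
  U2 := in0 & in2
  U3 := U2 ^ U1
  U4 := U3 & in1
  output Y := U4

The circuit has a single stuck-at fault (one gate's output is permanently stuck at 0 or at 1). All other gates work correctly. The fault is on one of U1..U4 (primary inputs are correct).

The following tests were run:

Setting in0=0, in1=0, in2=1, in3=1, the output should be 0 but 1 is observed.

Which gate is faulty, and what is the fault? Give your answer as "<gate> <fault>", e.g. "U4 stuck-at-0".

Fault-free values for test 1 (in0=0, in1=0, in2=1, in3=1): U1=0, U2=0, U3=0, U4=0, giving Y=0. Observed 1.
Test 1: faults giving observed 1 are {U4 stuck-at-1}.
Only U4 stuck-at-1 is consistent with every test.

U4 stuck-at-1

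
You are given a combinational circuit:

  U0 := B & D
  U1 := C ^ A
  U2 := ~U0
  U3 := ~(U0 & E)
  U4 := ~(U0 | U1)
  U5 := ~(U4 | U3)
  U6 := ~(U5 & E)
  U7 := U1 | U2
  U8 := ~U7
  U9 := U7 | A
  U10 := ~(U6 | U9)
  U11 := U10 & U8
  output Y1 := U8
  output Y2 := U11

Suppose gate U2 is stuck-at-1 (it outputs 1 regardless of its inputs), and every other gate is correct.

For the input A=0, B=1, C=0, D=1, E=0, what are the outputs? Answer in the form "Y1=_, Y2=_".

Propagate with U2 forced: U0=1, U1=0, U2=1 [stuck-at-1], U3=1, U4=0, U5=0, U6=1, U7=1, U8=0, U9=1, U10=0, U11=0.
So the outputs are Y1=0, Y2=0. (Without the fault they would be Y1=1, Y2=0.)

Y1=0, Y2=0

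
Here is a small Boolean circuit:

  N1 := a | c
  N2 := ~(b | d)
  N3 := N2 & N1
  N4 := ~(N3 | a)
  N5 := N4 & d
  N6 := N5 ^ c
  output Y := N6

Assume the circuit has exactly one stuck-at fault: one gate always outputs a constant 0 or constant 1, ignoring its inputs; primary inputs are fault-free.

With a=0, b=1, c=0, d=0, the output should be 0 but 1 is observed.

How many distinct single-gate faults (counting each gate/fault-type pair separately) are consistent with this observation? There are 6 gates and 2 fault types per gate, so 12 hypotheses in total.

2

Fault-free: N1=0, N2=0, N3=0, N4=1, N5=0, N6=0 → 0. Observed 1.
  N1 stuck-at-0: output 0 ✗
  N1 stuck-at-1: output 0 ✗
  N2 stuck-at-0: output 0 ✗
  N2 stuck-at-1: output 0 ✗
  N3 stuck-at-0: output 0 ✗
  N3 stuck-at-1: output 0 ✗
  N4 stuck-at-0: output 0 ✗
  N4 stuck-at-1: output 0 ✗
  N5 stuck-at-0: output 0 ✗
  N5 stuck-at-1: output 1 ✓
  N6 stuck-at-0: output 0 ✗
  N6 stuck-at-1: output 1 ✓
Consistent faults: {N5 stuck-at-1, N6 stuck-at-1} — 2 in all.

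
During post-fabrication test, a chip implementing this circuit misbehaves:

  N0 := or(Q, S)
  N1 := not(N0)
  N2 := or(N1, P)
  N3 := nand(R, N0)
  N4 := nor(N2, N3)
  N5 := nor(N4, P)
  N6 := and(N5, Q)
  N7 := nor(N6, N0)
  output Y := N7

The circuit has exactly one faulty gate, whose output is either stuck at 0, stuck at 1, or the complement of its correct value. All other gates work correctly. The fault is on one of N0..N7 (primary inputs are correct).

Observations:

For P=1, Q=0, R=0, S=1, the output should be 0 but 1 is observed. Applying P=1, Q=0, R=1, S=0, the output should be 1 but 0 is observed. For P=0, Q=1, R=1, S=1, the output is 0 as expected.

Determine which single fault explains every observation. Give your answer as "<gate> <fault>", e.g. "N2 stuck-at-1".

N0 inverted output

Fault-free values for test 1 (P=1, Q=0, R=0, S=1): N0=1, N1=0, N2=1, N3=1, N4=0, N5=0, N6=0, N7=0, giving Y=0. Observed 1.
Test 1: faults giving observed 1 are {N0 stuck-at-0, N0 inverted output, N7 stuck-at-1, N7 inverted output}.
Test 2 (P=1, Q=0, R=1, S=0): fault-free N0=0, N1=1, N2=1, N3=1, N4=0, N5=0, N6=0, N7=1 → 1; observed 0. Eliminates N0 stuck-at-0, N7 stuck-at-1.
Test 3 (P=0, Q=1, R=1, S=1): fault-free N0=1, N1=0, N2=0, N3=0, N4=1, N5=0, N6=0, N7=0 → 0; observed 0. Eliminates N7 inverted output.
Only N0 inverted output is consistent with every test.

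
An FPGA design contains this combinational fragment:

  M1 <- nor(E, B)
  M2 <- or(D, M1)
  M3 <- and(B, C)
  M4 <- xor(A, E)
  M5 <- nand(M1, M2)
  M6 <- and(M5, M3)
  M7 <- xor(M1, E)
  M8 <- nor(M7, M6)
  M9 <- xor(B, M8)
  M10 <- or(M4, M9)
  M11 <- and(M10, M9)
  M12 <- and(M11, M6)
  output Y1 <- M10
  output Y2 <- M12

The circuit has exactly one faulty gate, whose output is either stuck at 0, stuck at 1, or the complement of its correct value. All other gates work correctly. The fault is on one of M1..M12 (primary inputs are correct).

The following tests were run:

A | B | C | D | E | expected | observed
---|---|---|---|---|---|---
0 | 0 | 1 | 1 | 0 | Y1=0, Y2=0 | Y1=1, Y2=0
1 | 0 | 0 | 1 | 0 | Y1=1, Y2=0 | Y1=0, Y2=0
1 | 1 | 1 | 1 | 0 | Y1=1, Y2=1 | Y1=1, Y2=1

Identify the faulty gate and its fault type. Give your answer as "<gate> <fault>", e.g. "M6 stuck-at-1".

M4 inverted output

Fault-free values for test 1 (A=0, B=0, C=1, D=1, E=0): M1=1, M2=1, M3=0, M4=0, M5=0, M6=0, M7=1, M8=0, M9=0, M10=0, M11=0, M12=0, giving Y1=0, Y2=0. Observed Y1=1, Y2=0.
Test 1: faults giving observed Y1=1, Y2=0 are {M1 stuck-at-0, M1 inverted output, M4 stuck-at-1, M4 inverted output, M7 stuck-at-0, M7 inverted output, M8 stuck-at-1, M8 inverted output, M9 stuck-at-1, M9 inverted output, M10 stuck-at-1, M10 inverted output}.
Test 2 (A=1, B=0, C=0, D=1, E=0): fault-free M1=1, M2=1, M3=0, M4=1, M5=0, M6=0, M7=1, M8=0, M9=0, M10=1, M11=0, M12=0 → Y1=1, Y2=0; observed Y1=0, Y2=0. Eliminates M1 stuck-at-0, M1 inverted output, M4 stuck-at-1, M7 stuck-at-0, M7 inverted output, M8 stuck-at-1, M8 inverted output, M9 stuck-at-1, M9 inverted output, M10 stuck-at-1.
Test 3 (A=1, B=1, C=1, D=1, E=0): fault-free M1=0, M2=1, M3=1, M4=1, M5=1, M6=1, M7=0, M8=0, M9=1, M10=1, M11=1, M12=1 → Y1=1, Y2=1; observed Y1=1, Y2=1. Eliminates M10 inverted output.
Only M4 inverted output is consistent with every test.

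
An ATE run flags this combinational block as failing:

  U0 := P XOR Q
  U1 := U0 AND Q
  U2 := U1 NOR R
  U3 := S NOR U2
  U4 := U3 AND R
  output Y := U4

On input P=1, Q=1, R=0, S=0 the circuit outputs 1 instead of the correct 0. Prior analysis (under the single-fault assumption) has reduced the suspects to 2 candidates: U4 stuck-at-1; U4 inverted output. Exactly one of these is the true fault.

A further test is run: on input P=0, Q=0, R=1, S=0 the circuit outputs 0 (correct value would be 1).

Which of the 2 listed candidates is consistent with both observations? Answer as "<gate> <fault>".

U4 inverted output

Evaluate each candidate on input P=0, Q=0, R=1, S=0:
  U4 stuck-at-1: U0=0, U1=0, U2=0, U3=1, U4=1 [stuck-at-1] → 1 — eliminated
  U4 inverted output: U0=0, U1=0, U2=0, U3=1, U4=0 [inverted output] → 0 — matches
Only U4 inverted output reproduces the observed 0.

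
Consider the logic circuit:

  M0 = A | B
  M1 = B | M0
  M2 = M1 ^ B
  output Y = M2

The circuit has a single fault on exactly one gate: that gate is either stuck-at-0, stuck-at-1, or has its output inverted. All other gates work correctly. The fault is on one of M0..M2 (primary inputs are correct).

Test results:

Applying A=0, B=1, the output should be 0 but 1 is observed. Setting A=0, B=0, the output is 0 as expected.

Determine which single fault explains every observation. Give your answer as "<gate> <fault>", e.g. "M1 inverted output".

Fault-free values for test 1 (A=0, B=1): M0=1, M1=1, M2=0, giving Y=0. Observed 1.
Test 1: faults giving observed 1 are {M1 stuck-at-0, M1 inverted output, M2 stuck-at-1, M2 inverted output}.
Test 2 (A=0, B=0): fault-free M0=0, M1=0, M2=0 → 0; observed 0. Eliminates M1 inverted output, M2 stuck-at-1, M2 inverted output.
Only M1 stuck-at-0 is consistent with every test.

M1 stuck-at-0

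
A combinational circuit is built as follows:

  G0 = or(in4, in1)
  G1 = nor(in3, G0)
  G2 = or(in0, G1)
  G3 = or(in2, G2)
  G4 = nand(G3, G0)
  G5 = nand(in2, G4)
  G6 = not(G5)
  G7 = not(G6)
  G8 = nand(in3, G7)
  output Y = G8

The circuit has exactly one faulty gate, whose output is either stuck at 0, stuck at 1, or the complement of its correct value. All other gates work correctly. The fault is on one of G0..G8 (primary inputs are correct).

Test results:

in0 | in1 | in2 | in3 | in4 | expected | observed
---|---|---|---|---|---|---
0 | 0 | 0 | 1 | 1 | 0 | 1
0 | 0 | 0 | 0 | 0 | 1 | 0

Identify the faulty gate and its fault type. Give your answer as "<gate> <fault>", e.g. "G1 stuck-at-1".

G8 inverted output

Fault-free values for test 1 (in0=0, in1=0, in2=0, in3=1, in4=1): G0=1, G1=0, G2=0, G3=0, G4=1, G5=1, G6=0, G7=1, G8=0, giving Y=0. Observed 1.
Test 1: faults giving observed 1 are {G5 stuck-at-0, G5 inverted output, G6 stuck-at-1, G6 inverted output, G7 stuck-at-0, G7 inverted output, G8 stuck-at-1, G8 inverted output}.
Test 2 (in0=0, in1=0, in2=0, in3=0, in4=0): fault-free G0=0, G1=1, G2=1, G3=1, G4=1, G5=1, G6=0, G7=1, G8=1 → 1; observed 0. Eliminates G5 stuck-at-0, G5 inverted output, G6 stuck-at-1, G6 inverted output, G7 stuck-at-0, G7 inverted output, G8 stuck-at-1.
Only G8 inverted output is consistent with every test.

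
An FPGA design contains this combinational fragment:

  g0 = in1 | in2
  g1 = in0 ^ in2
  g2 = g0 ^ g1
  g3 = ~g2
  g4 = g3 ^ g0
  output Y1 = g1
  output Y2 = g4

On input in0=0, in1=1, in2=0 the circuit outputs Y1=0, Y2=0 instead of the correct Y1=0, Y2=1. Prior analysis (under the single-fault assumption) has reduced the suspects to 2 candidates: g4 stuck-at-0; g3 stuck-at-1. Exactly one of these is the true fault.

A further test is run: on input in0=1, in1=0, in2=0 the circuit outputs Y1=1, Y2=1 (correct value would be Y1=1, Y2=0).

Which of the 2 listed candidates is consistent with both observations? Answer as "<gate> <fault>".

Evaluate each candidate on input in0=1, in1=0, in2=0:
  g4 stuck-at-0: g0=0, g1=1, g2=1, g3=0, g4=0 [stuck-at-0] → Y1=1, Y2=0 — eliminated
  g3 stuck-at-1: g0=0, g1=1, g2=1, g3=1 [stuck-at-1], g4=1 → Y1=1, Y2=1 — matches
Only g3 stuck-at-1 reproduces the observed Y1=1, Y2=1.

g3 stuck-at-1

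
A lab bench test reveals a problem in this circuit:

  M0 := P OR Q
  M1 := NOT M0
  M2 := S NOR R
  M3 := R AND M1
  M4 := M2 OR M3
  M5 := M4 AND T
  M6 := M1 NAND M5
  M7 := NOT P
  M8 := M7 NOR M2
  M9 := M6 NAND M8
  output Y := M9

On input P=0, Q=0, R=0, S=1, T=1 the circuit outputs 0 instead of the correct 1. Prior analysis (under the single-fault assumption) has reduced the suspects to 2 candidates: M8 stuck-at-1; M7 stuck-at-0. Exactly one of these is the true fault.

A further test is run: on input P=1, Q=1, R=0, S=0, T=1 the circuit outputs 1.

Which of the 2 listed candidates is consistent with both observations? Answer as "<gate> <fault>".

M7 stuck-at-0

Evaluate each candidate on input P=1, Q=1, R=0, S=0, T=1:
  M8 stuck-at-1: M0=1, M1=0, M2=1, M3=0, M4=1, M5=1, M6=1, M7=0, M8=1 [stuck-at-1], M9=0 → 0 — eliminated
  M7 stuck-at-0: M0=1, M1=0, M2=1, M3=0, M4=1, M5=1, M6=1, M7=0 [stuck-at-0], M8=0, M9=1 → 1 — matches
Only M7 stuck-at-0 reproduces the observed 1.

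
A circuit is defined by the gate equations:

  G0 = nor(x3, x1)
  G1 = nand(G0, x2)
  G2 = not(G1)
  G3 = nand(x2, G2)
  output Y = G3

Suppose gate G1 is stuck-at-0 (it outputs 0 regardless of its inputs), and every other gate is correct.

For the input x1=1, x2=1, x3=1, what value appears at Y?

0

Propagate with G1 forced: G0=0, G1=0 [stuck-at-0], G2=1, G3=0.
So Y = 0. (Without the fault it would be 1.)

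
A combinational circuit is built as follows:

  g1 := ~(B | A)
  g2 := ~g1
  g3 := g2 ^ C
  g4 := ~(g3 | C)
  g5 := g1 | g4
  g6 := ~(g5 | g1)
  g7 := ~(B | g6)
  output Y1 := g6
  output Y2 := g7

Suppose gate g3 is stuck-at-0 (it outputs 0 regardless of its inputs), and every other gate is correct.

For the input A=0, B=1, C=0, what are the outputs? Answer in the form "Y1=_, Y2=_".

Y1=0, Y2=0

Propagate with g3 forced: g1=0, g2=1, g3=0 [stuck-at-0], g4=1, g5=1, g6=0, g7=0.
So the outputs are Y1=0, Y2=0. (Without the fault they would be Y1=1, Y2=0.)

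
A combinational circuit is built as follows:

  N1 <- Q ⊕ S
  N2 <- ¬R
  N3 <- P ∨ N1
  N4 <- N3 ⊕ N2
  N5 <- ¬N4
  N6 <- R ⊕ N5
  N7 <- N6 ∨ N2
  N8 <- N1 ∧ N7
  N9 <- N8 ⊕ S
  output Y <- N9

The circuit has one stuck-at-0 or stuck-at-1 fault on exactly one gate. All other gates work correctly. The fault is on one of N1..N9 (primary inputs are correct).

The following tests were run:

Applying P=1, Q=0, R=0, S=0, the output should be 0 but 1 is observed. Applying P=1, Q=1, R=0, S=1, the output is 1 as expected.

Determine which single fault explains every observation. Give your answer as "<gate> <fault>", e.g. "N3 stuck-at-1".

N9 stuck-at-1

Fault-free values for test 1 (P=1, Q=0, R=0, S=0): N1=0, N2=1, N3=1, N4=0, N5=1, N6=1, N7=1, N8=0, N9=0, giving Y=0. Observed 1.
Test 1: faults giving observed 1 are {N1 stuck-at-1, N8 stuck-at-1, N9 stuck-at-1}.
Test 2 (P=1, Q=1, R=0, S=1): fault-free N1=0, N2=1, N3=1, N4=0, N5=1, N6=1, N7=1, N8=0, N9=1 → 1; observed 1. Eliminates N1 stuck-at-1, N8 stuck-at-1.
Only N9 stuck-at-1 is consistent with every test.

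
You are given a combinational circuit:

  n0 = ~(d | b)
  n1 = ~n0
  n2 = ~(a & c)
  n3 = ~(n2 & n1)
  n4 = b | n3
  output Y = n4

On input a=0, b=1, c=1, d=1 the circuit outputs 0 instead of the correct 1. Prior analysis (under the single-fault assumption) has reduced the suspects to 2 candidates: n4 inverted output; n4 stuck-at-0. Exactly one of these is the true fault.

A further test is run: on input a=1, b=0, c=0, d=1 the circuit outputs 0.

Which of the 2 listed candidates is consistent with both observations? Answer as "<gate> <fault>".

n4 stuck-at-0

Evaluate each candidate on input a=1, b=0, c=0, d=1:
  n4 inverted output: n0=0, n1=1, n2=1, n3=0, n4=1 [inverted output] → 1 — eliminated
  n4 stuck-at-0: n0=0, n1=1, n2=1, n3=0, n4=0 [stuck-at-0] → 0 — matches
Only n4 stuck-at-0 reproduces the observed 0.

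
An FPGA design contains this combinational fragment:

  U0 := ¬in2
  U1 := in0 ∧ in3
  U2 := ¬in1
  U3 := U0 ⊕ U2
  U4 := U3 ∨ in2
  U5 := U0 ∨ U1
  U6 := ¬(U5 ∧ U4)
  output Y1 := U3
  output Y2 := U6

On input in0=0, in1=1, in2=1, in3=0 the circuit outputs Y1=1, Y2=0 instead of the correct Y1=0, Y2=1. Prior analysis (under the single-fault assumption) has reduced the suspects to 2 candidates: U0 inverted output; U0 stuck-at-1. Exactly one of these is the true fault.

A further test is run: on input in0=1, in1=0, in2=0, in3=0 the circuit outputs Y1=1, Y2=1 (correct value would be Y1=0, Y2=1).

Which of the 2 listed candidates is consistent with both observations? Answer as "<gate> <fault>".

Evaluate each candidate on input in0=1, in1=0, in2=0, in3=0:
  U0 inverted output: U0=0 [inverted output], U1=0, U2=1, U3=1, U4=1, U5=0, U6=1 → Y1=1, Y2=1 — matches
  U0 stuck-at-1: U0=1 [stuck-at-1], U1=0, U2=1, U3=0, U4=0, U5=1, U6=1 → Y1=0, Y2=1 — eliminated
Only U0 inverted output reproduces the observed Y1=1, Y2=1.

U0 inverted output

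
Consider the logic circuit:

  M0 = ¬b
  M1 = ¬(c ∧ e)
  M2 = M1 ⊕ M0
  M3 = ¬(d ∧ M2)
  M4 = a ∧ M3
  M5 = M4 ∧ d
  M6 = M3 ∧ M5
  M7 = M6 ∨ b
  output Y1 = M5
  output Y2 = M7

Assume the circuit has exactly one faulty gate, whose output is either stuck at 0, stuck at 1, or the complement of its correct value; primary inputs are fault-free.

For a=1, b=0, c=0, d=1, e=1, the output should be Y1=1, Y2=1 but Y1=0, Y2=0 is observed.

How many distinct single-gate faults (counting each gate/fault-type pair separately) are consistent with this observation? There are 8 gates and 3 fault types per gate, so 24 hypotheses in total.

Fault-free: M0=1, M1=1, M2=0, M3=1, M4=1, M5=1, M6=1, M7=1 → Y1=1, Y2=1. Observed Y1=0, Y2=0.
  M0: stuck-at-0, inverted output ✓; others ✗
  M1: stuck-at-0, inverted output ✓; others ✗
  M2: stuck-at-1, inverted output ✓; others ✗
  M3: stuck-at-0, inverted output ✓; others ✗
  M4: stuck-at-0, inverted output ✓; others ✗
  M5: stuck-at-0, inverted output ✓; others ✗
  M6: none of the 3 fault types match ✗
  M7: none of the 3 fault types match ✗
Consistent faults: {M0 stuck-at-0, M0 inverted output, M1 stuck-at-0, M1 inverted output, M2 stuck-at-1, M2 inverted output, M3 stuck-at-0, M3 inverted output, M4 stuck-at-0, M4 inverted output, M5 stuck-at-0, M5 inverted output} — 12 in all.

12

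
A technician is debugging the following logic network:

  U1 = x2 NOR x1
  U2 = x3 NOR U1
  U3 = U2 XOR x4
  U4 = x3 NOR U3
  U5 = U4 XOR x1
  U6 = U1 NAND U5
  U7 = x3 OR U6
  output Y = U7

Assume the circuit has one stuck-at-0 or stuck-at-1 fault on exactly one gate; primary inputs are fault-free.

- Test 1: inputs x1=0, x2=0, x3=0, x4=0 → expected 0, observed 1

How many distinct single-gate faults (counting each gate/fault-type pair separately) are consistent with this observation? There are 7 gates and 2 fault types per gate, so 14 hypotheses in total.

7

Fault-free: U1=1, U2=0, U3=0, U4=1, U5=1, U6=0, U7=0 → 0. Observed 1.
  U1 stuck-at-0: output 1 ✓
  U1 stuck-at-1: output 0 ✗
  U2 stuck-at-0: output 0 ✗
  U2 stuck-at-1: output 1 ✓
  U3 stuck-at-0: output 0 ✗
  U3 stuck-at-1: output 1 ✓
  U4 stuck-at-0: output 1 ✓
  U4 stuck-at-1: output 0 ✗
  U5 stuck-at-0: output 1 ✓
  U5 stuck-at-1: output 0 ✗
  U6 stuck-at-0: output 0 ✗
  U6 stuck-at-1: output 1 ✓
  U7 stuck-at-0: output 0 ✗
  U7 stuck-at-1: output 1 ✓
Consistent faults: {U1 stuck-at-0, U2 stuck-at-1, U3 stuck-at-1, U4 stuck-at-0, U5 stuck-at-0, U6 stuck-at-1, U7 stuck-at-1} — 7 in all.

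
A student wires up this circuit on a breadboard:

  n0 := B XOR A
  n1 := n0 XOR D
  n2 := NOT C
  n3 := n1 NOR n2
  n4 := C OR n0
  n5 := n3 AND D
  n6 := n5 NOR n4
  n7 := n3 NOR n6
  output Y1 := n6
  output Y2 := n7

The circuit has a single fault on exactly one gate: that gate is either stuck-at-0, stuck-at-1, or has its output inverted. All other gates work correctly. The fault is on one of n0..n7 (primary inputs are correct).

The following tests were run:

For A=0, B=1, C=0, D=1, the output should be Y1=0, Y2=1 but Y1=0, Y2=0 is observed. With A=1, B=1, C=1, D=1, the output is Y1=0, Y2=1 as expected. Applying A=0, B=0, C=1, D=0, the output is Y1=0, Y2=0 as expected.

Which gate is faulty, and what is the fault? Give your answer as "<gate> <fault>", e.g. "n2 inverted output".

n2 stuck-at-0

Fault-free values for test 1 (A=0, B=1, C=0, D=1): n0=1, n1=0, n2=1, n3=0, n4=1, n5=0, n6=0, n7=1, giving Y1=0, Y2=1. Observed Y1=0, Y2=0.
Test 1: faults giving observed Y1=0, Y2=0 are {n2 stuck-at-0, n2 inverted output, n3 stuck-at-1, n3 inverted output, n7 stuck-at-0, n7 inverted output}.
Test 2 (A=1, B=1, C=1, D=1): fault-free n0=0, n1=1, n2=0, n3=0, n4=1, n5=0, n6=0, n7=1 → Y1=0, Y2=1; observed Y1=0, Y2=1. Eliminates n3 stuck-at-1, n3 inverted output, n7 stuck-at-0, n7 inverted output.
Test 3 (A=0, B=0, C=1, D=0): fault-free n0=0, n1=0, n2=0, n3=1, n4=1, n5=0, n6=0, n7=0 → Y1=0, Y2=0; observed Y1=0, Y2=0. Eliminates n2 inverted output.
Only n2 stuck-at-0 is consistent with every test.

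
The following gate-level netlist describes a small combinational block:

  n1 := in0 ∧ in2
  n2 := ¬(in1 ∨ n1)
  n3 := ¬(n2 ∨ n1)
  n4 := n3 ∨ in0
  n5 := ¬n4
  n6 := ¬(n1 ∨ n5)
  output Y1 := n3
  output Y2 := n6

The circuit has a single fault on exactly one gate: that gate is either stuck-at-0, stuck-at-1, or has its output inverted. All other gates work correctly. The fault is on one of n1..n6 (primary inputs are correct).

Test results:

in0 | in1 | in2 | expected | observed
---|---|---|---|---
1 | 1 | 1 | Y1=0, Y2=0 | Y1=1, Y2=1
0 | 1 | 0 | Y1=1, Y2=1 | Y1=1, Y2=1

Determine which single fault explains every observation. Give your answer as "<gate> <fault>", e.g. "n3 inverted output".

n1 stuck-at-0

Fault-free values for test 1 (in0=1, in1=1, in2=1): n1=1, n2=0, n3=0, n4=1, n5=0, n6=0, giving Y1=0, Y2=0. Observed Y1=1, Y2=1.
Test 1: faults giving observed Y1=1, Y2=1 are {n1 stuck-at-0, n1 inverted output}.
Test 2 (in0=0, in1=1, in2=0): fault-free n1=0, n2=0, n3=1, n4=1, n5=0, n6=1 → Y1=1, Y2=1; observed Y1=1, Y2=1. Eliminates n1 inverted output.
Only n1 stuck-at-0 is consistent with every test.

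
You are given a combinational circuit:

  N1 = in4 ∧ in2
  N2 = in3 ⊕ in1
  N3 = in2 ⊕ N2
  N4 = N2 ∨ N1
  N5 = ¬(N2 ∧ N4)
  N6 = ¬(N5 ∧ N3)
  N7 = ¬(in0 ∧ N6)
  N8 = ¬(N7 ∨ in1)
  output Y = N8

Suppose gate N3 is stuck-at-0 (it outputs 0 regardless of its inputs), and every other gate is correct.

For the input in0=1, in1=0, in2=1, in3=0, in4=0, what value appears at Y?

1

Propagate with N3 forced: N1=0, N2=0, N3=0 [stuck-at-0], N4=0, N5=1, N6=1, N7=0, N8=1.
So Y = 1. (Without the fault it would be 0.)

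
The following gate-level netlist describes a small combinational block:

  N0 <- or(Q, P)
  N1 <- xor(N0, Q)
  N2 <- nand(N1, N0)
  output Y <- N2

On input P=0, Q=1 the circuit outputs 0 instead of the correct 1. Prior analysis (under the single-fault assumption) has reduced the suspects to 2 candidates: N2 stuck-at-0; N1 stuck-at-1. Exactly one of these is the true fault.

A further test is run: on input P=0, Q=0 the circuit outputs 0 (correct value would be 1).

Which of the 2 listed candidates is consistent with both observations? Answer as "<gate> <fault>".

N2 stuck-at-0

Evaluate each candidate on input P=0, Q=0:
  N2 stuck-at-0: N0=0, N1=0, N2=0 [stuck-at-0] → 0 — matches
  N1 stuck-at-1: N0=0, N1=1 [stuck-at-1], N2=1 → 1 — eliminated
Only N2 stuck-at-0 reproduces the observed 0.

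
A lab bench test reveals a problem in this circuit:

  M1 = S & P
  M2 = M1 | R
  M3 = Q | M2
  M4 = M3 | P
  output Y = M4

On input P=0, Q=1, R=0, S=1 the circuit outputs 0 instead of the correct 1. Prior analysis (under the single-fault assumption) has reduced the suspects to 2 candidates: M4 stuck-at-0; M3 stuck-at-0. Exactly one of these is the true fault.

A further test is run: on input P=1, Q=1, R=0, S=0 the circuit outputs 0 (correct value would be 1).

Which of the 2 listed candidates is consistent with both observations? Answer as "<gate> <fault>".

M4 stuck-at-0

Evaluate each candidate on input P=1, Q=1, R=0, S=0:
  M4 stuck-at-0: M1=0, M2=0, M3=1, M4=0 [stuck-at-0] → 0 — matches
  M3 stuck-at-0: M1=0, M2=0, M3=0 [stuck-at-0], M4=1 → 1 — eliminated
Only M4 stuck-at-0 reproduces the observed 0.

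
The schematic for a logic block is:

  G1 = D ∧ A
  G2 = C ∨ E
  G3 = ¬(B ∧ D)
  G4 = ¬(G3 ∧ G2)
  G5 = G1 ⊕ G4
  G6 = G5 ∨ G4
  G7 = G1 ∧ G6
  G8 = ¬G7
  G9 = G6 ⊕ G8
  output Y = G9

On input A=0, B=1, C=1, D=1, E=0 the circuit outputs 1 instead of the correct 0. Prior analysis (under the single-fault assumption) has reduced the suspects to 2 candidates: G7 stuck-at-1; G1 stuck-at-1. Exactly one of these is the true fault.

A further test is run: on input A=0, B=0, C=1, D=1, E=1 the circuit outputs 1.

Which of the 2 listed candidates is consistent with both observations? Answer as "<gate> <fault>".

Evaluate each candidate on input A=0, B=0, C=1, D=1, E=1:
  G7 stuck-at-1: G1=0, G2=1, G3=1, G4=0, G5=0, G6=0, G7=1 [stuck-at-1], G8=0, G9=0 → 0 — eliminated
  G1 stuck-at-1: G1=1 [stuck-at-1], G2=1, G3=1, G4=0, G5=1, G6=1, G7=1, G8=0, G9=1 → 1 — matches
Only G1 stuck-at-1 reproduces the observed 1.

G1 stuck-at-1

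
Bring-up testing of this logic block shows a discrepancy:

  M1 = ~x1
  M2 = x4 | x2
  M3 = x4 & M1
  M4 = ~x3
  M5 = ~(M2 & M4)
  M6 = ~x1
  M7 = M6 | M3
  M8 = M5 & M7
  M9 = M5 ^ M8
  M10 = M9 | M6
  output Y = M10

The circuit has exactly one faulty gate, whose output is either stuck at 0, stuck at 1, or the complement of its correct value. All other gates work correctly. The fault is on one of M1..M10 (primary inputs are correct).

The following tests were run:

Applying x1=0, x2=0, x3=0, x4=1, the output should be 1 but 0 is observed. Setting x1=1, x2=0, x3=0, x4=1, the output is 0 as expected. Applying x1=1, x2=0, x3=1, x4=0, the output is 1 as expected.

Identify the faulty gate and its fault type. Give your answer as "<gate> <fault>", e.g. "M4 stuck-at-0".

Fault-free values for test 1 (x1=0, x2=0, x3=0, x4=1): M1=1, M2=1, M3=1, M4=1, M5=0, M6=1, M7=1, M8=0, M9=0, M10=1, giving Y=1. Observed 0.
Test 1: faults giving observed 0 are {M6 stuck-at-0, M6 inverted output, M10 stuck-at-0, M10 inverted output}.
Test 2 (x1=1, x2=0, x3=0, x4=1): fault-free M1=0, M2=1, M3=0, M4=1, M5=0, M6=0, M7=0, M8=0, M9=0, M10=0 → 0; observed 0. Eliminates M6 inverted output, M10 inverted output.
Test 3 (x1=1, x2=0, x3=1, x4=0): fault-free M1=0, M2=0, M3=0, M4=0, M5=1, M6=0, M7=0, M8=0, M9=1, M10=1 → 1; observed 1. Eliminates M10 stuck-at-0.
Only M6 stuck-at-0 is consistent with every test.

M6 stuck-at-0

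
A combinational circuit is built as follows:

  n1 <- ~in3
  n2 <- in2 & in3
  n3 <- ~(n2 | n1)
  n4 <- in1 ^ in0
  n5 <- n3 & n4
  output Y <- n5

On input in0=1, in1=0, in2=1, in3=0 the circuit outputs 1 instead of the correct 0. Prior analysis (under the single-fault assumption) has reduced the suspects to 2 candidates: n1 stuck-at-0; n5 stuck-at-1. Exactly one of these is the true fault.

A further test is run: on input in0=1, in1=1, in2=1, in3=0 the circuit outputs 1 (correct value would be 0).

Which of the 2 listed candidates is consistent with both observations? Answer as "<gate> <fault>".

n5 stuck-at-1

Evaluate each candidate on input in0=1, in1=1, in2=1, in3=0:
  n1 stuck-at-0: n1=0 [stuck-at-0], n2=0, n3=1, n4=0, n5=0 → 0 — eliminated
  n5 stuck-at-1: n1=1, n2=0, n3=0, n4=0, n5=1 [stuck-at-1] → 1 — matches
Only n5 stuck-at-1 reproduces the observed 1.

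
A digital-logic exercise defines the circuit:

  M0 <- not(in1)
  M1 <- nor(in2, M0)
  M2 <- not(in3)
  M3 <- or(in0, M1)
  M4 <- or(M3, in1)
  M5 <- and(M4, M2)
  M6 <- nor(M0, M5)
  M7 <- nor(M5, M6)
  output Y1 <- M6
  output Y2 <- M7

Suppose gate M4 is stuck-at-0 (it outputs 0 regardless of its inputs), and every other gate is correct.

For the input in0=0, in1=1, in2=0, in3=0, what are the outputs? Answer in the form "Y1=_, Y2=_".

Propagate with M4 forced: M0=0, M1=1, M2=1, M3=1, M4=0 [stuck-at-0], M5=0, M6=1, M7=0.
So the outputs are Y1=1, Y2=0. (Without the fault they would be Y1=0, Y2=0.)

Y1=1, Y2=0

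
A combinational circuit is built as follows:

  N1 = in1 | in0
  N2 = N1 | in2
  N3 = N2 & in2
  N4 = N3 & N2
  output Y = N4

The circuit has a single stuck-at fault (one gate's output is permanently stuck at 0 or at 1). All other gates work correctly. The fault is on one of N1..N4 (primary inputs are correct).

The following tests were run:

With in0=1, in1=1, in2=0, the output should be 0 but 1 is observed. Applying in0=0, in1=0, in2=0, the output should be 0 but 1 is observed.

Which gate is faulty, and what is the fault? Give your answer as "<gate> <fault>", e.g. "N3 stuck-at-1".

Fault-free values for test 1 (in0=1, in1=1, in2=0): N1=1, N2=1, N3=0, N4=0, giving Y=0. Observed 1.
Test 1: faults giving observed 1 are {N3 stuck-at-1, N4 stuck-at-1}.
Test 2 (in0=0, in1=0, in2=0): fault-free N1=0, N2=0, N3=0, N4=0 → 0; observed 1. Eliminates N3 stuck-at-1.
Only N4 stuck-at-1 is consistent with every test.

N4 stuck-at-1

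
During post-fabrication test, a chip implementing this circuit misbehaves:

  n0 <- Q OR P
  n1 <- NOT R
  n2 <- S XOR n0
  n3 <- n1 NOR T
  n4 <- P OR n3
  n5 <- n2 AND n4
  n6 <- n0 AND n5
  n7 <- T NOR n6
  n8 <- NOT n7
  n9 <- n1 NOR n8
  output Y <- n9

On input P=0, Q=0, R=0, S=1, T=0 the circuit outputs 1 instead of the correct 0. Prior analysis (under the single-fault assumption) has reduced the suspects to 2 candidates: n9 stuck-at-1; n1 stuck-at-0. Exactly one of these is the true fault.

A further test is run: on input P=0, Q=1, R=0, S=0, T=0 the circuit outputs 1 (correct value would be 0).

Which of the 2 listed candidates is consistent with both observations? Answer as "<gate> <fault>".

n9 stuck-at-1

Evaluate each candidate on input P=0, Q=1, R=0, S=0, T=0:
  n9 stuck-at-1: n0=1, n1=1, n2=1, n3=0, n4=0, n5=0, n6=0, n7=1, n8=0, n9=1 [stuck-at-1] → 1 — matches
  n1 stuck-at-0: n0=1, n1=0 [stuck-at-0], n2=1, n3=1, n4=1, n5=1, n6=1, n7=0, n8=1, n9=0 → 0 — eliminated
Only n9 stuck-at-1 reproduces the observed 1.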